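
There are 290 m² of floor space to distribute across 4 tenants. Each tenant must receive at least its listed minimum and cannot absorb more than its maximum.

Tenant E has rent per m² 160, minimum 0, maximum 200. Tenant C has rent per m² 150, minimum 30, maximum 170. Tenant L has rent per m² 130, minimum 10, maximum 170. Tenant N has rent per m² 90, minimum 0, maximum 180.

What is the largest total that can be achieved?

Meeting every minimum uses 0+30+10+0 = 40 m², leaving 250.
Order the tenants by rent per m²: Tenant E 160 > Tenant C 150 > Tenant L 130 > Tenant N 90.
Tenant E takes 200 more to reach its cap of 200 ; 50 left.
Only 50 left; Tenant C takes them to reach 80.
Total = 160×200 + 150×80 + 130×10 = 45300.

45300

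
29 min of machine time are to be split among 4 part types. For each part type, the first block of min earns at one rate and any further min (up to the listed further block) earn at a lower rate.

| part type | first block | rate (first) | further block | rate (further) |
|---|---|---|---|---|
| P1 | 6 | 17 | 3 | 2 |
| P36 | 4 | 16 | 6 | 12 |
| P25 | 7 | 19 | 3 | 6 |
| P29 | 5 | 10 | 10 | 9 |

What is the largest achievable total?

430

Rank every tier by rate: P25/tier1 19 > P1/tier1 17 > P36/tier1 16 > P36/tier2 12 > P29/tier1 10 > P29/tier2 9 > P25/tier2 6 > P1/tier2 2.
P25/tier1 (19): +7 ; 22 left.
Fill P1 tier1 block (6 at 17) ; 16 left.
Fill P36 tier1 block (4 at 16) ; 12 left.
P36 tier2 at 12: fill all 6 ; 6 left.
P29/tier1 (10): +5 ; 1 left.
1 remain; put them into P29 tier2 at 9.
Total = 19×7 + 17×6 + 16×4 + 12×6 + 10×5 + 9×1 = 430.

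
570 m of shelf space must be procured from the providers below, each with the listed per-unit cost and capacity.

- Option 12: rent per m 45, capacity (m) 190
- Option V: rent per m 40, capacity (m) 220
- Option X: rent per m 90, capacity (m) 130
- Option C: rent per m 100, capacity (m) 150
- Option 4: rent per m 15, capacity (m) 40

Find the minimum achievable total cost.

28750

Fill from the cheapest provider first.
Take 40 from Option 4 at 15 → need 530 more.
Take 220 from Option V at 40 → need 310 more.
Option 12 (45): use full 190 → 120 m to go.
Option X at 90: take 120 of its 130 → requirement met.
Option C: unused.
Cost = 40×15 + 220×40 + 190×45 + 120×90 = 28750.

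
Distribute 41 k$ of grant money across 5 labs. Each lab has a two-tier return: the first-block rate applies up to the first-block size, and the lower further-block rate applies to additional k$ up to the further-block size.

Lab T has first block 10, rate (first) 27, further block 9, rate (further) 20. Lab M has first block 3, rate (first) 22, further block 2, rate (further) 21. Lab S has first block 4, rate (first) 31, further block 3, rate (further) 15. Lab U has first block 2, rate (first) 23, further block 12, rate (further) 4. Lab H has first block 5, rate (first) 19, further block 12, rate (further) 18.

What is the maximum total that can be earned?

Treat each block as its own option and order by rate: Lab S/first 31 > Lab T/first 27 > Lab U/first 23 > Lab M/first 22 > Lab M/second 21 > Lab T/second 20 > Lab H/first 19 > Lab H/second 18 > Lab S/second 15 > Lab U/second 4.
Lab S first at 31: fill all 4 — 37 left.
Lab T first at 27: fill all 10 — 27 left.
Fill Lab U first block (2 at 23) — 25 left.
Lab M/first (22): +3 — 22 left.
Lab M/second (21): +2 — 20 left.
Fill Lab T second block (9 at 20) — 11 left.
Lab H first at 19: fill all 5 — 6 left.
Lab H/second: +6 of 12 at 18; pool empty.
Total = 31×4 + 27×10 + 23×2 + 22×3 + 21×2 + 20×9 + 19×5 + 18×6 = 931.

931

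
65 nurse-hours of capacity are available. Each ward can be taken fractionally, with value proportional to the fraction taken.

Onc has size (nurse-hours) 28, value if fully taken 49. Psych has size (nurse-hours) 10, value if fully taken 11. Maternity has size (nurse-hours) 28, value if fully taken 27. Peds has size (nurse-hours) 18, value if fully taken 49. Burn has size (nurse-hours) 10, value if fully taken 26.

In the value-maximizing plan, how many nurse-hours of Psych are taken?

9

Sort by value density: Peds 49/18≈2.72, Burn 26/10≈2.6, Onc 49/28≈1.75, Psych 11/10≈1.1, Maternity 27/28≈0.964.
Take all of Peds (18 nurse-hours, value 49) ; 47 nurse-hours left.
Burn: take in full, 10 nurse-hours for value 26 ; 37 left.
Onc: take in full, 28 nurse-hours for value 49 ; 9 left.
Fill the last 9 nurse-hours with part of Psych: 9/10 of it earns 9.9.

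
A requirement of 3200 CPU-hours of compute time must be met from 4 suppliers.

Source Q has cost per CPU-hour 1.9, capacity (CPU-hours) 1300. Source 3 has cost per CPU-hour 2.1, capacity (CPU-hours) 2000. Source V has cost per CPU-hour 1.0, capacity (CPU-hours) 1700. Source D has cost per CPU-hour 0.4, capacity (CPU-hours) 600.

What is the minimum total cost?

Fill from the cheapest supplier first.
Take 600 from Source D at 0.4 ; need 2600 more.
Take 1700 from Source V at 1.0 ; need 900 more.
Source Q (1.9): take the remaining 900 ; done.
Source 3: unused.
Cost = 600×0.4 + 1700×1.0 + 900×1.9 = 3650.

3650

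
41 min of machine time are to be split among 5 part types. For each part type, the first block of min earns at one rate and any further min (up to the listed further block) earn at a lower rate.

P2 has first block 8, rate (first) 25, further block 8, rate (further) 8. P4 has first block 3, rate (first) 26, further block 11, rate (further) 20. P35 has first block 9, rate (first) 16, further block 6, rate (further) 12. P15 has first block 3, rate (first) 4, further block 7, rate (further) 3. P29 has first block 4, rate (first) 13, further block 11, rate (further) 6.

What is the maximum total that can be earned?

766

Treat each block as its own option and order by rate: P4/first 26 > P2/first 25 > P4/second 20 > P35/first 16 > P29/first 13 > P35/second 12 > P2/second 8 > P29/second 6 > P15/first 4 > P15/second 3.
P4 first at 26: fill all 3 → 38 left.
P2/first (25): +8 → 30 left.
P4 second at 20: fill all 11 → 19 left.
P35 first at 16: fill all 9 → 10 left.
Fill P29 first block (4 at 13) → 6 left.
Fill P35 second block (6 at 12) → 0 left.
Total = 26×3 + 25×8 + 20×11 + 16×9 + 13×4 + 12×6 = 766.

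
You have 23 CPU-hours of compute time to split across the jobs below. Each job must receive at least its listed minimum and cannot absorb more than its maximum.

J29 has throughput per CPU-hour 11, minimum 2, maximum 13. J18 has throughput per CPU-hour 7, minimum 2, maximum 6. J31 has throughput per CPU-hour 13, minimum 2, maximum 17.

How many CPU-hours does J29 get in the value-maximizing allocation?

Meeting every minimum uses 2+2+2 = 6 CPU-hours, leaving 17.
Highest throughput per CPU-hour first: J31 13 > J29 11 > J18 7.
J31 takes 15 more to reach its cap of 17 ; 2 left.
J29 has room for 11 more but only 2 remain, so it gets 4.

4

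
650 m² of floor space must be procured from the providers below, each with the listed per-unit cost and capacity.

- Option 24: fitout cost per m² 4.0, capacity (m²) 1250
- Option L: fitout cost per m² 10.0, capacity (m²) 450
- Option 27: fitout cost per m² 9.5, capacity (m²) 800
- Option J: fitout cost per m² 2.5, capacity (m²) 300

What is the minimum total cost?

2150

Use providers in increasing cost order.
Option J at 2.5: take all 300 m² — 350 still needed.
Option 24 at 4.0: take 350 of its 1250 — requirement met.
Option 27, Option L: unused.
Cost = 300×2.5 + 350×4.0 = 2150.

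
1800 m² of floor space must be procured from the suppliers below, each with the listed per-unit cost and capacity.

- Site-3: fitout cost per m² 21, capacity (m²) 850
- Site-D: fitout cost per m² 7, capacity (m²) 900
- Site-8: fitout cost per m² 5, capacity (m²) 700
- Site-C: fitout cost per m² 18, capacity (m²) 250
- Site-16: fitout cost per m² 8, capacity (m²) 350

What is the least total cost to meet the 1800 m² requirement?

Fill from the cheapest supplier first.
Site-8 (5): use full 700 → 1100 m² to go.
Site-D at 7: take all 900 m² → 200 still needed.
Site-16 at 8: take 200 of its 350 → requirement met.
Site-C, Site-3: unused.
Cost = 700×5 + 900×7 + 200×8 = 11400.

11400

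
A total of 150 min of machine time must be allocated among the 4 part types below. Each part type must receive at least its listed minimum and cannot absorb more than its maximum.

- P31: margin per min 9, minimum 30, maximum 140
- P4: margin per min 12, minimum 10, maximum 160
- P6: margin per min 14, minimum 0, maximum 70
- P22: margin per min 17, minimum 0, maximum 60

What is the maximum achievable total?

Meeting every minimum uses 30+10+0+0 = 40 min, leaving 110.
Rank by margin per min: P22 17 > P6 14 > P4 12 > P31 9.
P22 takes 60 more to reach its cap of 60 → 50 left.
Only 50 left; P6 takes them to reach 50.
Total = 9×30 + 12×10 + 14×50 + 17×60 = 2110.

2110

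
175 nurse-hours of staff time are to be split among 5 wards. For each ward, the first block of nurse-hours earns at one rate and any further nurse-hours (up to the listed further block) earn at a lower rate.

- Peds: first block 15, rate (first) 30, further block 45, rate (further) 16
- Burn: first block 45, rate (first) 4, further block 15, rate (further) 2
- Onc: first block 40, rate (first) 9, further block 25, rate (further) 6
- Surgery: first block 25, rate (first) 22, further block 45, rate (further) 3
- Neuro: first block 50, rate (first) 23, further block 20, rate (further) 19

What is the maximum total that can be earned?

Treat each block as its own option and order by rate: Peds/first 30 > Neuro/first 23 > Surgery/first 22 > Neuro/second 19 > Peds/second 16 > Onc/first 9 > Onc/second 6 > Burn/first 4 > Surgery/second 3 > Burn/second 2.
Fill Peds first block (15 at 30) — 160 left.
Neuro first at 23: fill all 50 — 110 left.
Surgery first at 22: fill all 25 — 85 left.
Fill Neuro second block (20 at 19) — 65 left.
Peds second at 16: fill all 45 — 20 left.
Onc first at 9: only 20 left, fill 20.
Total = 30×15 + 23×50 + 22×25 + 19×20 + 16×45 + 9×20 = 3430.

3430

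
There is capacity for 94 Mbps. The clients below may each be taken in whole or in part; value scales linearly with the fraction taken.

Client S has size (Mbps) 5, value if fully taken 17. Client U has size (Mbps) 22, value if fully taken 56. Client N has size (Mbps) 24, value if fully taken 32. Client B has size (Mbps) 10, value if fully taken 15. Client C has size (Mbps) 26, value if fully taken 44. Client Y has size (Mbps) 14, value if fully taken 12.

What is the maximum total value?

Rank by value-to-size ratio: Client S 17/5≈3.4, Client U 56/22≈2.55, Client C 44/26≈1.69, Client B 15/10≈1.5, Client N 32/24≈1.33, Client Y 12/14≈0.857.
Take all of Client S (5 Mbps, value 17) ; 89 Mbps left.
All 22 Mbps of Client U fit (value 56) ; 67 remain.
Take all of Client C (26 Mbps, value 44) ; 41 Mbps left.
Client B: take in full, 10 Mbps for value 15 ; 31 left.
All 24 Mbps of Client N fit (value 32) ; 7 remain.
Fill the last 7 Mbps with part of Client Y: 7/14 of it earns 6.
Total value = 170.

170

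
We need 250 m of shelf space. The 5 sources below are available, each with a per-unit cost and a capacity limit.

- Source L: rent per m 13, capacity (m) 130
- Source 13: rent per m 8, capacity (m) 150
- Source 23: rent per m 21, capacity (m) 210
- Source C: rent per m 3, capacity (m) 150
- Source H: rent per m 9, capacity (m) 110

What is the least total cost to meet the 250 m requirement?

Cheapest first:
Source C (3): use full 150 ; 100 m to go.
Source 13 at 8: take 100 of its 150 ; requirement met.
Source H, Source L, Source 23: unused.
Cost = 150×3 + 100×8 = 1250.

1250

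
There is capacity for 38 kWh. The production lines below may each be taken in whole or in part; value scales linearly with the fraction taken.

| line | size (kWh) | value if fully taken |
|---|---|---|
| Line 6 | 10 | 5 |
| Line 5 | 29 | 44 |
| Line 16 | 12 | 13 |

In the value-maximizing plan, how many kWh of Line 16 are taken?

Rank by value-to-size ratio: Line 5 44/29≈1.52, Line 16 13/12≈1.08, Line 6 5/10≈0.5.
Line 5: take in full, 29 kWh for value 44 ; 9 left.
9 kWh left: a 9/12 share of Line 16 gives 13×9/12 = 9.75.

9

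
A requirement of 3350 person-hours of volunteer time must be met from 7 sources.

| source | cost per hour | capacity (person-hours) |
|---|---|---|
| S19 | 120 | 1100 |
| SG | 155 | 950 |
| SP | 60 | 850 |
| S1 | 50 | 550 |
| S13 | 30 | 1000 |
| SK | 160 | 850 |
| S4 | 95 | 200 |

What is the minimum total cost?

Use sources in increasing cost order.
S13 at 30: take all 1000 person-hours — 2350 still needed.
Take 550 from S1 at 50 — need 1800 more.
Take 850 from SP at 60 — need 950 more.
Take 200 from S4 at 95 — need 750 more.
S19 (120): take the remaining 750 — done.
SG, SK: unused.
Cost = 1000×30 + 550×50 + 850×60 + 200×95 + 750×120 = 217500.

217500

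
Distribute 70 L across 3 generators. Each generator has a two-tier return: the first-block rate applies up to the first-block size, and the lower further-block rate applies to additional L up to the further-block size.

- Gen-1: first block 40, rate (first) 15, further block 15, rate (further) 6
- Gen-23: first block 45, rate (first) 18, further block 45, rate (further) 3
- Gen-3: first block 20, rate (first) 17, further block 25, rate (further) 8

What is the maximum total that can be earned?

1225

Rank every tier by rate: Gen-23/first 18 > Gen-3/first 17 > Gen-1/first 15 > Gen-3/second 8 > Gen-1/second 6 > Gen-23/second 3.
Gen-23/first (18): +45 ; 25 left.
Gen-3/first (17): +20 ; 5 left.
5 remain; put them into Gen-1 first at 15.
Total = 18×45 + 17×20 + 15×5 = 1225.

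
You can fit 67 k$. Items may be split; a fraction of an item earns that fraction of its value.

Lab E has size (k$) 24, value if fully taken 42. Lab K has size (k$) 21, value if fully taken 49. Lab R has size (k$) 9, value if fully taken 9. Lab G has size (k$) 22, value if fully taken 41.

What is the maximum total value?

Best value per unit of size first: Lab K 49/21≈2.33, Lab G 41/22≈1.86, Lab E 42/24≈1.75, Lab R 9/9≈1.
All 21 k$ of Lab K fit (value 49) → 46 remain.
Lab G: take in full, 22 k$ for value 41 → 24 left.
Lab E: take in full, 24 k$ for value 42 → 0 left.
Total value = 132.

132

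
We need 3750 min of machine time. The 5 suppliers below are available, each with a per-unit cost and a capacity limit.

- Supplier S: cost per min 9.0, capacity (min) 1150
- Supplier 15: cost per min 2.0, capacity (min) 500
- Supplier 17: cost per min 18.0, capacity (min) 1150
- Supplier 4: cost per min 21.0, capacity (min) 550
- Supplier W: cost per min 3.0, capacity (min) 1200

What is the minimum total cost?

Cheapest first:
Supplier 15 (2.0): use full 500 — 3250 min to go.
Supplier W (3.0): use full 1200 — 2050 min to go.
Take 1150 from Supplier S at 9.0 — need 900 more.
Take 900 from Supplier 17 at 18.0 to finish.
Supplier 4: unused.
Cost = 500×2.0 + 1200×3.0 + 1150×9.0 + 900×18.0 = 31150.

31150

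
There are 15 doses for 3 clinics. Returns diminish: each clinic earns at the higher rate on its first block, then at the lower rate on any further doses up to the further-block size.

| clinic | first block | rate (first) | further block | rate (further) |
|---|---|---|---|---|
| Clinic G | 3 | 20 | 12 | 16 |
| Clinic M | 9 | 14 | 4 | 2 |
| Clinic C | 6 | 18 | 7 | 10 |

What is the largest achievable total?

Order all 6 blocks by rate: Clinic G/first 20 > Clinic C/first 18 > Clinic G/second 16 > Clinic M/first 14 > Clinic C/second 10 > Clinic M/second 2.
Fill Clinic G first block (3 at 20) → 12 left.
Clinic C/first (18): +6 → 6 left.
Clinic G second at 16: only 6 left, fill 6.
Total = 20×3 + 18×6 + 16×6 = 264.

264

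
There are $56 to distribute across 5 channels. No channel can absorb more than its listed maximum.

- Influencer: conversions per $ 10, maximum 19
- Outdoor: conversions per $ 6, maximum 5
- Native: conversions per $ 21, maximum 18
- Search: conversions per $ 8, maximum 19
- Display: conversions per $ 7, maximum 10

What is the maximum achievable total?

Order the channels by conversions per $: Native 21 > Influencer 10 > Search 8 > Display 7 > Outdoor 6.
Native: +18 to 18 (cap) — 38 left.
Influencer takes 19 to reach its cap of 19 — 19 left.
Search takes 19 to reach its cap of 19 — 0 left.
Total = 10×19 + 21×18 + 8×19 = 720.

720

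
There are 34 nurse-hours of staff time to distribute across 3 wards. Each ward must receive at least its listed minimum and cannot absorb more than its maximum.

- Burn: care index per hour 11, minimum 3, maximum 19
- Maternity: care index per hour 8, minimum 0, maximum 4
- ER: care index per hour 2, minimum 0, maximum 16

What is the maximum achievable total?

Meeting every minimum uses 3+0+0 = 3 nurse-hours, leaving 31.
Order the wards by care index per hour: Burn 11 > Maternity 8 > ER 2.
Burn: +16 to 19 (cap) — 15 left.
Give Maternity 4 more to hit its cap of 4 — 11 left.
Only 11 left; ER takes them to reach 11.
Total = 11×19 + 8×4 + 2×11 = 263.

263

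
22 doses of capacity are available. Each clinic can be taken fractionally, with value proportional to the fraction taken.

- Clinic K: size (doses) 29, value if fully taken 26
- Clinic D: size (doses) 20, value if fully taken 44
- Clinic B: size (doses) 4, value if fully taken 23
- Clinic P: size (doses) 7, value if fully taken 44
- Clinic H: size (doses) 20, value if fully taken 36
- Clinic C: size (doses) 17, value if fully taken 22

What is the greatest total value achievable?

91.2

Rank by value-to-size ratio: Clinic P 44/7≈6.29, Clinic B 23/4≈5.75, Clinic D 44/20≈2.2, Clinic H 36/20≈1.8, Clinic C 22/17≈1.29, Clinic K 26/29≈0.897.
All 7 doses of Clinic P fit (value 44) → 15 remain.
Clinic B: take in full, 4 doses for value 23 → 11 left.
11 doses left: a 11/20 share of Clinic D gives 44×11/20 = 24.2.
Total value = 91.2.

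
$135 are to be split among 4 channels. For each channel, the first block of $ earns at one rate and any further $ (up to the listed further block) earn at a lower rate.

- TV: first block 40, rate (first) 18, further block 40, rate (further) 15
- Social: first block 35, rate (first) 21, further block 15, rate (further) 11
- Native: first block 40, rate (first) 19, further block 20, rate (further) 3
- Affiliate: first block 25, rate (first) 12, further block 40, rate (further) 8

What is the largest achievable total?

Order all 8 blocks by rate: Social/tier1 21 > Native/tier1 19 > TV/tier1 18 > TV/tier2 15 > Affiliate/tier1 12 > Social/tier2 11 > Affiliate/tier2 8 > Native/tier2 3.
Social tier1 at 21: fill all 35 — 100 left.
Native tier1 at 19: fill all 40 — 60 left.
TV/tier1 (18): +40 — 20 left.
TV tier2 at 15: only 20 left, fill 20.
Total = 21×35 + 19×40 + 18×40 + 15×20 = 2515.

2515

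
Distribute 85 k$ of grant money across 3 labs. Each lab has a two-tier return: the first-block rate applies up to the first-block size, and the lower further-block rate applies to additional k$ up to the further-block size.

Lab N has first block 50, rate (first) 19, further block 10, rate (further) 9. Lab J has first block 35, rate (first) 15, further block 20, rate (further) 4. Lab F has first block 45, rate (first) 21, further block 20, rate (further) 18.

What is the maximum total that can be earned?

1705

Rank every tier by rate: Lab F/T1 21 > Lab N/T1 19 > Lab F/T2 18 > Lab J/T1 15 > Lab N/T2 9 > Lab J/T2 4.
Fill Lab F T1 block (45 at 21) → 40 left.
40 remain; put them into Lab N T1 at 19.
Total = 21×45 + 19×40 = 1705.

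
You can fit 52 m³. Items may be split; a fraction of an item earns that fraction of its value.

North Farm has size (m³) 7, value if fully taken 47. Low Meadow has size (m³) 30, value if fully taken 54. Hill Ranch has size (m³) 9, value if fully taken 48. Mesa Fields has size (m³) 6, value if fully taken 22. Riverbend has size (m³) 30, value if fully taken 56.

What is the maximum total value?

Best value per unit of size first: North Farm 47/7≈6.71, Hill Ranch 48/9≈5.33, Mesa Fields 22/6≈3.67, Riverbend 56/30≈1.87, Low Meadow 54/30≈1.8.
Take all of North Farm (7 m³, value 47) — 45 m³ left.
Hill Ranch: take in full, 9 m³ for value 48 — 36 left.
All 6 m³ of Mesa Fields fit (value 22) — 30 remain.
All 30 m³ of Riverbend fit (value 56) — 0 remain.
Total value = 173.

173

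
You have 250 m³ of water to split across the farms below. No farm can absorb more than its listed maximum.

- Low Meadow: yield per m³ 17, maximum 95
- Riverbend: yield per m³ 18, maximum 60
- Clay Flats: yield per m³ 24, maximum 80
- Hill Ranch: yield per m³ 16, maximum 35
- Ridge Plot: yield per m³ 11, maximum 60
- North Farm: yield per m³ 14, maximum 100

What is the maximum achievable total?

Order the farms by yield per m³: Clay Flats 24 > Riverbend 18 > Low Meadow 17 > Hill Ranch 16 > North Farm 14 > Ridge Plot 11.
Clay Flats: +80 to 80 (cap) ; 170 left.
Riverbend takes 60 to reach its cap of 60 ; 110 left.
Low Meadow: +95 to 95 (cap) ; 15 left.
Only 15 left; Hill Ranch takes them to reach 15.
Total = 17×95 + 18×60 + 24×80 + 16×15 = 4855.

4855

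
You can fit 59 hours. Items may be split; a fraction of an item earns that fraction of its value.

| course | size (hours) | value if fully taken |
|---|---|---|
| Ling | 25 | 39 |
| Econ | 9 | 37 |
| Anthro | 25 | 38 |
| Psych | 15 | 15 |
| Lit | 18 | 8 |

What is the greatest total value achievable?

Rank by value-to-size ratio: Econ 37/9≈4.11, Ling 39/25≈1.56, Anthro 38/25≈1.52, Psych 15/15≈1, Lit 8/18≈0.444.
Take all of Econ (9 hours, value 37) → 50 hours left.
All 25 hours of Ling fit (value 39) → 25 remain.
All 25 hours of Anthro fit (value 38) → 0 remain.
Total value = 114.

114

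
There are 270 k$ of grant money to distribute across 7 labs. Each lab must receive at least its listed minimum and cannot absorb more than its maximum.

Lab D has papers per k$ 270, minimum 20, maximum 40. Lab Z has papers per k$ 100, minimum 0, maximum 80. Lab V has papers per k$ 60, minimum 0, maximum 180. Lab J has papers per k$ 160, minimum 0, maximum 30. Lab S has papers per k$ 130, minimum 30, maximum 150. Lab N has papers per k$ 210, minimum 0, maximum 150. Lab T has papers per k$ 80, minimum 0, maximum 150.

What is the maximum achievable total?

Meeting every minimum uses 20+0+0+0+30+0+0 = 50 k$, leaving 220.
Rank by papers per k$: Lab D 270 > Lab N 210 > Lab J 160 > Lab S 130 > Lab Z 100 > Lab T 80 > Lab V 60.
Lab D takes 20 more to reach its cap of 40 ; 200 left.
Lab N: +150 to 150 (cap) ; 50 left.
Lab J takes 30 more to reach its cap of 30 ; 20 left.
Lab S: +20 (room for 120) → 50. Pool exhausted.
Total = 270×40 + 160×30 + 130×50 + 210×150 = 53600.

53600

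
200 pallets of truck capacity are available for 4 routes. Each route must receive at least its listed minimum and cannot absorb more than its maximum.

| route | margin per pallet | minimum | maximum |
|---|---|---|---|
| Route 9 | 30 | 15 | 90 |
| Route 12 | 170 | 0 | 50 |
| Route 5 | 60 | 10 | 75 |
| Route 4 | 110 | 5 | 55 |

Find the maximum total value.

19650

Meeting every minimum uses 15+0+10+5 = 30 pallets, leaving 170.
Rank by margin per pallet: Route 12 170 > Route 4 110 > Route 5 60 > Route 9 30.
Route 12: +50 to 50 (cap) → 120 left.
Give Route 4 50 more to hit its cap of 55 → 70 left.
Route 5: +65 to 75 (cap) → 5 left.
Route 9: +5 (room for 75) → 20. Pool exhausted.
Total = 30×20 + 170×50 + 60×75 + 110×55 = 19650.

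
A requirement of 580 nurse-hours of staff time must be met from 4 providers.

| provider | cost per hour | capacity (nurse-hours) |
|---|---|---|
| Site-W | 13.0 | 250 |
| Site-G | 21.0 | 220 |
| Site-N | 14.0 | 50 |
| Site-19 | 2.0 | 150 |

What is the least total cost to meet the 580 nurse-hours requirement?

6980

Fill from the cheapest provider first.
Site-19 at 2.0: take all 150 nurse-hours → 430 still needed.
Take 250 from Site-W at 13.0 → need 180 more.
Take 50 from Site-N at 14.0 → need 130 more.
Site-G at 21.0: take 130 of its 220 → requirement met.
Cost = 150×2.0 + 250×13.0 + 50×14.0 + 130×21.0 = 6980.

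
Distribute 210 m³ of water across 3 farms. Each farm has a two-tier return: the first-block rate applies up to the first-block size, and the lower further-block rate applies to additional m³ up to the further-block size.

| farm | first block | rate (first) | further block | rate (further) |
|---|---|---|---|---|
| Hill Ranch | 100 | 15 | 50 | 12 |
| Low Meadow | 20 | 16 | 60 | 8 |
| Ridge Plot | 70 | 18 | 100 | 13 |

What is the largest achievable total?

3340

Treat each block as its own option and order by rate: Ridge Plot/first 18 > Low Meadow/first 16 > Hill Ranch/first 15 > Ridge Plot/second 13 > Hill Ranch/second 12 > Low Meadow/second 8.
Ridge Plot first at 18: fill all 70 — 140 left.
Low Meadow/first (16): +20 — 120 left.
Fill Hill Ranch first block (100 at 15) — 20 left.
Ridge Plot/second: +20 of 100 at 13; pool empty.
Total = 18×70 + 16×20 + 15×100 + 13×20 = 3340.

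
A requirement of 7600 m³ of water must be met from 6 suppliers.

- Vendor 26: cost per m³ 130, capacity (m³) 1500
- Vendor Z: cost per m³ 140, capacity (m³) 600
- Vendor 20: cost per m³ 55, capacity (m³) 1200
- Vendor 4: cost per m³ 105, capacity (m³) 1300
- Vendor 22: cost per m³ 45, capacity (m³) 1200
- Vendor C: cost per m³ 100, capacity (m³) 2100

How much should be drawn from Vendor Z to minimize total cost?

Fill from the cheapest supplier first.
Take 1200 from Vendor 22 at 45 ; need 6400 more.
Vendor 20 at 55: take all 1200 m³ ; 5200 still needed.
Vendor C at 100: take all 2100 m³ ; 3100 still needed.
Vendor 4 (105): use full 1300 ; 1800 m³ to go.
Vendor 26 at 130: take all 1500 m³ ; 300 still needed.
Vendor Z (140): take the remaining 300 ; done.

300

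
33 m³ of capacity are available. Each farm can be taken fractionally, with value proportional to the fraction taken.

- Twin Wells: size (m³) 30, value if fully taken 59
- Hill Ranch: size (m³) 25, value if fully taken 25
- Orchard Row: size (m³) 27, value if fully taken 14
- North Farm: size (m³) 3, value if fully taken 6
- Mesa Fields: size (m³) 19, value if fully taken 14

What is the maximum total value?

65

Best value per unit of size first: North Farm 6/3≈2, Twin Wells 59/30≈1.97, Hill Ranch 25/25≈1, Mesa Fields 14/19≈0.737, Orchard Row 14/27≈0.519.
North Farm: take in full, 3 m³ for value 6 → 30 left.
Take all of Twin Wells (30 m³, value 59) → 0 m³ left.
Total value = 65.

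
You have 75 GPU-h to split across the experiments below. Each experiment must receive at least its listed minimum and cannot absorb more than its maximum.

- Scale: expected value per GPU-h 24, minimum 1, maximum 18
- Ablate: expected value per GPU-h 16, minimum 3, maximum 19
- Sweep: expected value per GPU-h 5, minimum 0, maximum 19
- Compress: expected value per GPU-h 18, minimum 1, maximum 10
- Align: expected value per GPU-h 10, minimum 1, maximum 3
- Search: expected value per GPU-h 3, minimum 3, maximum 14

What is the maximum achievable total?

Meeting every minimum uses 1+3+0+1+1+3 = 9 GPU-h, leaving 66.
Order the experiments by expected value per GPU-h: Scale 24 > Compress 18 > Ablate 16 > Align 10 > Sweep 5 > Search 3.
Give Scale 17 more to hit its cap of 18 → 49 left.
Compress: +9 to 10 (cap) → 40 left.
Ablate takes 16 more to reach its cap of 19 → 24 left.
Give Align 2 more to hit its cap of 3 → 22 left.
Sweep takes 19 more to reach its cap of 19 → 3 left.
Search has room for 11 more but only 3 remain, so it gets 6.
Total = 24×18 + 16×19 + 5×19 + 18×10 + 10×3 + 3×6 = 1059.

1059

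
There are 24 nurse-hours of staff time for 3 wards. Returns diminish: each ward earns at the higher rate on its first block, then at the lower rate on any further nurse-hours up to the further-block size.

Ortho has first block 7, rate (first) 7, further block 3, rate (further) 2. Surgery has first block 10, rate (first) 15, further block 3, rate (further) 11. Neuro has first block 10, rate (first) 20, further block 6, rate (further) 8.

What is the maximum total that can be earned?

Treat each block as its own option and order by rate: Neuro/T1 20 > Surgery/T1 15 > Surgery/T2 11 > Neuro/T2 8 > Ortho/T1 7 > Ortho/T2 2.
Neuro/T1 (20): +10 — 14 left.
Surgery/T1 (15): +10 — 4 left.
Surgery T2 at 11: fill all 3 — 1 left.
Neuro T2 at 8: only 1 left, fill 1.
Total = 20×10 + 15×10 + 11×3 + 8×1 = 391.

391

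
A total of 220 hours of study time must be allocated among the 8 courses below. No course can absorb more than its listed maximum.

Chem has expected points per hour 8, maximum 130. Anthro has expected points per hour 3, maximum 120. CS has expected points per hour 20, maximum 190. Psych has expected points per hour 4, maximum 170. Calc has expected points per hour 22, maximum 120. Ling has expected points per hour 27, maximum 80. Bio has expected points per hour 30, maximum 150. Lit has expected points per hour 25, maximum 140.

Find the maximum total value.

6390

Highest expected points per hour first: Bio 30 > Ling 27 > Lit 25 > Calc 22 > CS 20 > Chem 8 > Psych 4 > Anthro 3.
Bio: +150 to 150 (cap) ; 70 left.
Ling: +70 (room for 80) → 70. Pool exhausted.
Total = 27×70 + 30×150 = 6390.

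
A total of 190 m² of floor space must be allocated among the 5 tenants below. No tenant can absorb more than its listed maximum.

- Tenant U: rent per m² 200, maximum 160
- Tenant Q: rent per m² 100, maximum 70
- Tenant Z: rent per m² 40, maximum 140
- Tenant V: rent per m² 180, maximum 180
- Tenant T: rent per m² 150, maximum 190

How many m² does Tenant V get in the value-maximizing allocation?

Highest rent per m² first: Tenant U 200 > Tenant V 180 > Tenant T 150 > Tenant Q 100 > Tenant Z 40.
Give Tenant U 160 to hit its cap of 160 → 30 left.
Tenant V: +30 (room for 180) → 30. Pool exhausted.

30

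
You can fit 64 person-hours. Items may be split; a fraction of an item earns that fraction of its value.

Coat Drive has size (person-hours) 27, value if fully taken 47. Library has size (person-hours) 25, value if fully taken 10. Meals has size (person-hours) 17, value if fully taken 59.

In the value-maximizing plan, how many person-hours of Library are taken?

20

Rank by value-to-size ratio: Meals 59/17≈3.47, Coat Drive 47/27≈1.74, Library 10/25≈0.4.
Meals: take in full, 17 person-hours for value 59 ; 47 left.
Take all of Coat Drive (27 person-hours, value 47) ; 20 person-hours left.
20 person-hours left: a 20/25 share of Library gives 10×20/25 = 8.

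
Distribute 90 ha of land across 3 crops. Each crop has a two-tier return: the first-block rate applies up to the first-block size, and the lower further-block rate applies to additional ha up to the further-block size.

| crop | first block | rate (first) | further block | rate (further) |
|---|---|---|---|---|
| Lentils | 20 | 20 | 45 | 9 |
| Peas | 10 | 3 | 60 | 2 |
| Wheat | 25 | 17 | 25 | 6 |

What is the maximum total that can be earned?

1230

Order all 6 blocks by rate: Lentils/T1 20 > Wheat/T1 17 > Lentils/T2 9 > Wheat/T2 6 > Peas/T1 3 > Peas/T2 2.
Lentils T1 at 20: fill all 20 — 70 left.
Fill Wheat T1 block (25 at 17) — 45 left.
Lentils T2 at 9: fill all 45 — 0 left.
Total = 20×20 + 17×25 + 9×45 = 1230.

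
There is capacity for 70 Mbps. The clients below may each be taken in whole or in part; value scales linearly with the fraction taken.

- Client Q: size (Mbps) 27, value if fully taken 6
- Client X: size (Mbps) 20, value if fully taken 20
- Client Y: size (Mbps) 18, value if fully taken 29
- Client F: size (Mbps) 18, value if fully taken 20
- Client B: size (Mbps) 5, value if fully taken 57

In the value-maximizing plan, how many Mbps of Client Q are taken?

Sort by value density: Client B 57/5≈11.4, Client Y 29/18≈1.61, Client F 20/18≈1.11, Client X 20/20≈1, Client Q 6/27≈0.222.
All 5 Mbps of Client B fit (value 57) → 65 remain.
Take all of Client Y (18 Mbps, value 29) → 47 Mbps left.
Take all of Client F (18 Mbps, value 20) → 29 Mbps left.
All 20 Mbps of Client X fit (value 20) → 9 remain.
Fill the last 9 Mbps with part of Client Q: 9/27 of it earns 2.

9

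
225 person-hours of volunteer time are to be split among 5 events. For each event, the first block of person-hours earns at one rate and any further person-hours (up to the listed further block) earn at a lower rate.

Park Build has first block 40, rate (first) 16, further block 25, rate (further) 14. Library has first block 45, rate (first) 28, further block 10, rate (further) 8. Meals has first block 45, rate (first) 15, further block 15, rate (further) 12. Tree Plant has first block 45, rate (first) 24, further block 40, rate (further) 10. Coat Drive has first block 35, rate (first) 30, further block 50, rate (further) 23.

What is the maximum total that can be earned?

Order all 10 blocks by rate: Coat Drive/tier1 30 > Library/tier1 28 > Tree Plant/tier1 24 > Coat Drive/tier2 23 > Park Build/tier1 16 > Meals/tier1 15 > Park Build/tier2 14 > Meals/tier2 12 > Tree Plant/tier2 10 > Library/tier2 8.
Fill Coat Drive tier1 block (35 at 30) — 190 left.
Library tier1 at 28: fill all 45 — 145 left.
Fill Tree Plant tier1 block (45 at 24) — 100 left.
Coat Drive tier2 at 23: fill all 50 — 50 left.
Park Build/tier1 (16): +40 — 10 left.
Meals/tier1: +10 of 45 at 15; pool empty.
Total = 30×35 + 28×45 + 24×45 + 23×50 + 16×40 + 15×10 = 5330.

5330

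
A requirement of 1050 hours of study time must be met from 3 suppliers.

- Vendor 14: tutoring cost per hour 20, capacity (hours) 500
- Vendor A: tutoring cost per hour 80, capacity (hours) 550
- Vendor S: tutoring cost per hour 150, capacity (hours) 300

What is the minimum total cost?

Fill from the cheapest supplier first.
Take 500 from Vendor 14 at 20 → need 550 more.
Take 550 from Vendor A at 80 → need 0 more.
Vendor S: unused.
Cost = 500×20 + 550×80 = 54000.

54000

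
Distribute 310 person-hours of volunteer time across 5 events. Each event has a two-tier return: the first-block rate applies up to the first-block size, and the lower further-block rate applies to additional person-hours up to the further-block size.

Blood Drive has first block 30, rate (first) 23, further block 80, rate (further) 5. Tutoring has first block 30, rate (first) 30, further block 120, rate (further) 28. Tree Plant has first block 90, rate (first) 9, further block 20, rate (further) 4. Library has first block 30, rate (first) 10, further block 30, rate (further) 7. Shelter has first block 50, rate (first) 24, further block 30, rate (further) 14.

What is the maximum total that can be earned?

Rank every tier by rate: Tutoring/first 30 > Tutoring/second 28 > Shelter/first 24 > Blood Drive/first 23 > Shelter/second 14 > Library/first 10 > Tree Plant/first 9 > Library/second 7 > Blood Drive/second 5 > Tree Plant/second 4.
Tutoring/first (30): +30 ; 280 left.
Fill Tutoring second block (120 at 28) ; 160 left.
Shelter/first (24): +50 ; 110 left.
Blood Drive first at 23: fill all 30 ; 80 left.
Fill Shelter second block (30 at 14) ; 50 left.
Fill Library first block (30 at 10) ; 20 left.
Tree Plant/first: +20 of 90 at 9; pool empty.
Total = 30×30 + 28×120 + 24×50 + 23×30 + 14×30 + 10×30 + 9×20 = 7050.

7050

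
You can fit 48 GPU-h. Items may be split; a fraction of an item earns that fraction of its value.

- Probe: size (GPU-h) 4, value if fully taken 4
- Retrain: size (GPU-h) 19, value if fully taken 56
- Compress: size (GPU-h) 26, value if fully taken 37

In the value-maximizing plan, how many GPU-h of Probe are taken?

Sort by value density: Retrain 56/19≈2.95, Compress 37/26≈1.42, Probe 4/4≈1.
All 19 GPU-h of Retrain fit (value 56) → 29 remain.
All 26 GPU-h of Compress fit (value 37) → 3 remain.
3 GPU-h left: a 3/4 share of Probe gives 4×3/4 = 3.

3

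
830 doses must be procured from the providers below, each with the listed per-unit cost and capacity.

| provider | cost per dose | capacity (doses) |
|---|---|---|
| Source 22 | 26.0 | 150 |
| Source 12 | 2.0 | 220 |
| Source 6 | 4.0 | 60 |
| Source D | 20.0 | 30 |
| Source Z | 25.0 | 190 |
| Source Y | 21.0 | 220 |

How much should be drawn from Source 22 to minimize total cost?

110

Use providers in increasing cost order.
Take 220 from Source 12 at 2.0 → need 610 more.
Source 6 (4.0): use full 60 → 550 doses to go.
Source D (20.0): use full 30 → 520 doses to go.
Source Y at 21.0: take all 220 doses → 300 still needed.
Source Z (25.0): use full 190 → 110 doses to go.
Source 22 at 26.0: take 110 of its 150 → requirement met.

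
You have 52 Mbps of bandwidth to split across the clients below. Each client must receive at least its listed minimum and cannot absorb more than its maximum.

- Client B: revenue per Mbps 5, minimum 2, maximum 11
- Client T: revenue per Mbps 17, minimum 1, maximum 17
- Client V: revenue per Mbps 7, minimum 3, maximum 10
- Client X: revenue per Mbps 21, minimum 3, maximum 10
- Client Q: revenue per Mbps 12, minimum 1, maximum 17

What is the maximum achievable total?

755

Meeting every minimum uses 2+1+3+3+1 = 10 Mbps, leaving 42.
Order the clients by revenue per Mbps: Client X 21 > Client T 17 > Client Q 12 > Client V 7 > Client B 5.
Client X takes 7 more to reach its cap of 10 — 35 left.
Client T takes 16 more to reach its cap of 17 — 19 left.
Client Q: +16 to 17 (cap) — 3 left.
Only 3 left; Client V takes them to reach 6.
Total = 5×2 + 17×17 + 7×6 + 21×10 + 12×17 = 755.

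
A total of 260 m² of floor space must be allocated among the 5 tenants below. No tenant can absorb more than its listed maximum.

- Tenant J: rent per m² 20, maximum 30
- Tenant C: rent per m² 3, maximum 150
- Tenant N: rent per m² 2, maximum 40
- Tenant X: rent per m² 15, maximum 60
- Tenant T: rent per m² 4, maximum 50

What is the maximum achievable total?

Rank by rent per m²: Tenant J 20 > Tenant X 15 > Tenant T 4 > Tenant C 3 > Tenant N 2.
Give Tenant J 30 to hit its cap of 30 ; 230 left.
Tenant X takes 60 to reach its cap of 60 ; 170 left.
Give Tenant T 50 to hit its cap of 50 ; 120 left.
Only 120 left; Tenant C takes them to reach 120.
Total = 20×30 + 3×120 + 15×60 + 4×50 = 2060.

2060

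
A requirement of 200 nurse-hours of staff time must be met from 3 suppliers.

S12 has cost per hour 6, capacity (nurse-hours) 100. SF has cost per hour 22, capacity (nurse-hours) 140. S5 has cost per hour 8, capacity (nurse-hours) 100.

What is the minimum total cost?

Cheapest first:
S12 at 6: take all 100 nurse-hours — 100 still needed.
Take 100 from S5 at 8 — need 0 more.
SF: unused.
Cost = 100×6 + 100×8 = 1400.

1400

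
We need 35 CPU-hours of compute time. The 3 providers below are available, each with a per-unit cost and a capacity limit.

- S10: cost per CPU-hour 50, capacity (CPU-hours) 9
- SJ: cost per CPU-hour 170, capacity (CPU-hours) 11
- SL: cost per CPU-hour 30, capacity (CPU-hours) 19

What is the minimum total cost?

2210

Use providers in increasing cost order.
Take 19 from SL at 30 ; need 16 more.
Take 9 from S10 at 50 ; need 7 more.
SJ at 170: take 7 of its 11 ; requirement met.
Cost = 19×30 + 9×50 + 7×170 = 2210.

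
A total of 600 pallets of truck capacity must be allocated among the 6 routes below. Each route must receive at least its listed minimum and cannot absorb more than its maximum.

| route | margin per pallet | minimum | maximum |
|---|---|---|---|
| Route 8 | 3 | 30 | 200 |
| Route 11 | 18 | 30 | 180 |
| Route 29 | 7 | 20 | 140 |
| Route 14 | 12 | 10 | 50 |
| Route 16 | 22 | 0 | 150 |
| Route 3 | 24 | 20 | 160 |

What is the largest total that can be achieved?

11280

Meeting every minimum uses 30+30+20+10+0+20 = 110 pallets, leaving 490.
Rank by margin per pallet: Route 3 24 > Route 16 22 > Route 11 18 > Route 14 12 > Route 29 7 > Route 8 3.
Route 3 takes 140 more to reach its cap of 160 → 350 left.
Route 16 takes 150 more to reach its cap of 150 → 200 left.
Give Route 11 150 more to hit its cap of 180 → 50 left.
Route 14 takes 40 more to reach its cap of 50 → 10 left.
Route 29: +10 (room for 120) → 30. Pool exhausted.
Total = 3×30 + 18×180 + 7×30 + 12×50 + 22×150 + 24×160 = 11280.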